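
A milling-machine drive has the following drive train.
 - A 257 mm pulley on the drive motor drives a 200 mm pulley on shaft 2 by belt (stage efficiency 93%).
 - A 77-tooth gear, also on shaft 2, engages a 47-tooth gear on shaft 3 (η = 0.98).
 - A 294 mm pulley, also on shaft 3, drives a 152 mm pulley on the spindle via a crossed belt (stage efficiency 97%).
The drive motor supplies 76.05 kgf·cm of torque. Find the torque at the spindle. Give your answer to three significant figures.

After the belt (200/257): 76.05 × 0.77821 × 0.93 = 55.04 kgf·cm
After the gear mesh (47/77): 55.04 × 0.61039 × 0.98 = 32.924 kgf·cm
After the belt (152/294): 32.924 × 0.51701 × 0.97 = 16.511 kgf·cm

16.5 kgf·cm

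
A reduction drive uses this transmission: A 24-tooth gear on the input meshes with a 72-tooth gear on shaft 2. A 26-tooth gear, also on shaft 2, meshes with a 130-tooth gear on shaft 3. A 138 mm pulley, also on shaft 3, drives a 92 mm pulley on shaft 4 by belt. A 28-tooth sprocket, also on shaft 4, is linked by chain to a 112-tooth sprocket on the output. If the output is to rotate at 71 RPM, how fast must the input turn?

Overall ratio R = 3 × 5 × 0.66667 × 4 = 40.
Required input speed = output speed × R = 71 × 40 = 2840 RPM.

2840 RPM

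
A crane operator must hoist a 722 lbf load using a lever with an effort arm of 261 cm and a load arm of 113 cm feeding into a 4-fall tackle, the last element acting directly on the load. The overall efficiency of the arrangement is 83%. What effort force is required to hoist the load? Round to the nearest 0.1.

94.2 lbf

Lever MA = effort arm / load arm = 261/113 = 2.3097.
Block-and-tackle MA = number of supporting rope parts = 4.
Combined ideal MA = 2.3097 × 4 = 9.2389.
Actual MA = 9.2389 × 0.83 = 7.6683.
Effort = load / actual MA = 722 / 7.6683 = 94.154 lbf.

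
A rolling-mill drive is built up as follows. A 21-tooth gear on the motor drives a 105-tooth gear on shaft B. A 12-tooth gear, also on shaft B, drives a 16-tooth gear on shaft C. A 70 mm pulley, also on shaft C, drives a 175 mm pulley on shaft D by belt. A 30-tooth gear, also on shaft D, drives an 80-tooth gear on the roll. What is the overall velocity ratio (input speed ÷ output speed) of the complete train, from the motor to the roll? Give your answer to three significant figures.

44.4

Each stage contributes driven/driver: gear mesh 105/21 = 5, gear mesh 16/12 = 1.3333, belt 175/70 = 2.5, gear mesh 80/30 = 2.6667.
Overall: 5 × 1.3333 × 2.5 × 2.6667 = 44.444.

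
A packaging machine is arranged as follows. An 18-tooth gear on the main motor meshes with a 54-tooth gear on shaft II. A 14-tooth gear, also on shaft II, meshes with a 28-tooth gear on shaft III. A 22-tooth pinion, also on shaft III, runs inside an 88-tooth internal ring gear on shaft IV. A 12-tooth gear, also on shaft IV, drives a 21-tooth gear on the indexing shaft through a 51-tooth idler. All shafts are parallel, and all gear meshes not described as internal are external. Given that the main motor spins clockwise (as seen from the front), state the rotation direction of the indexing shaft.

clockwise

the main motor → shaft II: external mesh, 1 reversal → CCW.
shaft II → shaft III: external mesh, 1 reversal → CW.
shaft III → shaft IV: internal mesh, same direction → CW.
shaft IV → the indexing shaft: driver → idler → driven is 2 external meshes, 2 reversals → CW.
4 reversals in total — an even number — so the indexing shaft turns the same way as the main motor.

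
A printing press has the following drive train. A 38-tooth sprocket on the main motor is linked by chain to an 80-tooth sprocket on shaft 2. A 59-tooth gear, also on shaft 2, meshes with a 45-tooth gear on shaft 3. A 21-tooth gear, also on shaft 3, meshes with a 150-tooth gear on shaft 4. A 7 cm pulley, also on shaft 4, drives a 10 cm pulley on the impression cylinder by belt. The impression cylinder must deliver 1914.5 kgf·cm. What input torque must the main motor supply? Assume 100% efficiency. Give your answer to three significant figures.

117 kgf·cm

Overall ratio R = 2.1053 × 0.76271 × 7.1429 × 1.4286 = 16.385.
Input torque = output torque / R = 1914.5 / 16.385 = 116.85 kgf·cm.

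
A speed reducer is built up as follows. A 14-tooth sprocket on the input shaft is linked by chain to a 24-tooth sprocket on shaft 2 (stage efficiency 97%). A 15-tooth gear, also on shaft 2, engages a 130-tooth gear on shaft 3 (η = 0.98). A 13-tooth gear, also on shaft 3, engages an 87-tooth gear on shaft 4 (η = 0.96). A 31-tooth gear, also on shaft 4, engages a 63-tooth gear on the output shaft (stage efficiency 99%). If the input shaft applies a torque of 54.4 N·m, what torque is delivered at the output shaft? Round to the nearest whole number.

chain 24/14 = 1.7143 → τ = 54.4·1.7143·0.97 = 90.459 N·m
gear mesh 130/15 = 8.6667 → τ = 90.459·8.6667·0.98 = 768.3 N·m
gear mesh 87/13 = 6.6923 → τ = 768.3·6.6923·0.96 = 4936 N·m
gear mesh 63/31 = 2.0323 → τ = 4936·2.0323·0.99 = 9931 N·m

9931 N·m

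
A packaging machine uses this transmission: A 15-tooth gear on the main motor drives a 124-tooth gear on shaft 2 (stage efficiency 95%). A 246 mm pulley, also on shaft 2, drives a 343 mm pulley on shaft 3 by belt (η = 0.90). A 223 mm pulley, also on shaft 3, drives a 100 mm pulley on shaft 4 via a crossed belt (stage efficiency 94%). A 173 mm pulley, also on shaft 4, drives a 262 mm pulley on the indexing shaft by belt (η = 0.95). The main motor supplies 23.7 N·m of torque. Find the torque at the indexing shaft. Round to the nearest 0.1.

141.6 N·m

gear mesh 124/15 = 8.2667 → τ = 23.7·8.2667·0.95 = 186.12 N·m
belt 343/246 = 1.3943 → τ = 186.12·1.3943·0.90 = 233.56 N·m
belt 100/223 = 0.44843 → τ = 233.56·0.44843·0.94 = 98.453 N·m
belt 262/173 = 1.5145 → τ = 98.453·1.5145·0.95 = 141.65 N·m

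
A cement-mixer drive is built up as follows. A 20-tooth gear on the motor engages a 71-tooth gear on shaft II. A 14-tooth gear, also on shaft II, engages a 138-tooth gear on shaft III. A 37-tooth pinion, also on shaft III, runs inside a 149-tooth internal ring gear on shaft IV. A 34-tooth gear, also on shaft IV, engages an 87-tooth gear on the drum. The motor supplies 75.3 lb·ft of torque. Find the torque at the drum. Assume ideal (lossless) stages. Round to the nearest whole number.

Gear mesh: ratio = 71/20 = 3.55; torque at shaft II = 75.3 × 3.55 = 267.31 lb·ft.
Gear mesh: ratio = 138/14 = 9.8571; torque at shaft III = 267.31 × 9.8571 = 2635 lb·ft.
Internal gear: ratio = 149/37 = 4.027; torque at shaft IV = 2635 × 4.027 = 10611 lb·ft.
Gear mesh: ratio = 87/34 = 2.5588; torque at the drum = 10611 × 2.5588 = 27152 lb·ft.

27152 lb·ft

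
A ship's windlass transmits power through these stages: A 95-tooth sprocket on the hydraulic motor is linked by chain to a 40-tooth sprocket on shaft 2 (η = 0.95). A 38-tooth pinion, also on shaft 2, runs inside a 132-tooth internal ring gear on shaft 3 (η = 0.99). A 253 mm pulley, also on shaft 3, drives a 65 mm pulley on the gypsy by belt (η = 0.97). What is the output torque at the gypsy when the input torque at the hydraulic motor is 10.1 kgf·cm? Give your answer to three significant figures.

After the chain (40/95): 10.1 × 0.42105 × 0.95 = 4.04 kgf·cm
After the internal gear (132/38): 4.04 × 3.4737 × 0.99 = 13.893 kgf·cm
After the belt (65/253): 13.893 × 0.25692 × 0.97 = 3.4624 kgf·cm

3.46 kgf·cm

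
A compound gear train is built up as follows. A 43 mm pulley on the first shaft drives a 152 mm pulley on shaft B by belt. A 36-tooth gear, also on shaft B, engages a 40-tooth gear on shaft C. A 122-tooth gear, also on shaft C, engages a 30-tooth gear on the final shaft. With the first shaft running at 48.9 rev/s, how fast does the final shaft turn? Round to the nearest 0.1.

50.6 rev/s

belt 152/43 = 3.5349 → 48.9/3.5349 = 13.834 rev/s
gear mesh 40/36 = 1.1111 → 13.834/1.1111 = 12.45 rev/s
gear mesh 30/122 = 0.2459 → 12.45/0.2459 = 50.631 rev/s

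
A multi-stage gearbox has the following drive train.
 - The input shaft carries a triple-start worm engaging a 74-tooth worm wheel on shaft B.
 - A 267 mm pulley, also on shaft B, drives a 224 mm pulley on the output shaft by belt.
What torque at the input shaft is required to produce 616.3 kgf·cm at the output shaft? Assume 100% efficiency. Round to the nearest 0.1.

29.8 kgf·cm

Overall ratio R = 24.667 × 0.83895 = 20.694.
Input torque = output torque / R = 616.3 / 20.694 = 29.781 kgf·cm.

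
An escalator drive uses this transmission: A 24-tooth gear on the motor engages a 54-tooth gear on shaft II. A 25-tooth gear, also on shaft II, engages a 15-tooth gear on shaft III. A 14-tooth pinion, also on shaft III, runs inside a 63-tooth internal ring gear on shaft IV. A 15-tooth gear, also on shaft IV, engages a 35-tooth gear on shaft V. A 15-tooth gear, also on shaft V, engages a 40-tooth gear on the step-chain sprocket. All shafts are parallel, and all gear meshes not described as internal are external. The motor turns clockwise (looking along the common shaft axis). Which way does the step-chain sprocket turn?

the motor → shaft II: external mesh, 1 reversal → CCW.
shaft II → shaft III: external mesh, 1 reversal → CW.
shaft III → shaft IV: internal mesh, same direction → CW.
shaft IV → shaft V: external mesh, 1 reversal → CCW.
shaft V → the step-chain sprocket: external mesh, 1 reversal → CW.
4 reversals in total — an even number — so the step-chain sprocket turns the same way as the motor.

clockwise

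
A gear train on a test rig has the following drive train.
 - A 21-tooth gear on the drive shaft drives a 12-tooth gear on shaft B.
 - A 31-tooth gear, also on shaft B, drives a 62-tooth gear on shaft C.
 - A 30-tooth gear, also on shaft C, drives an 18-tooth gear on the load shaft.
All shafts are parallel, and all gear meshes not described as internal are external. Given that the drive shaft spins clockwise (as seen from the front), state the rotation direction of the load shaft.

counterclockwise

the drive shaft → shaft B: external mesh, 1 reversal → CCW.
shaft B → shaft C: external mesh, 1 reversal → CW.
shaft C → the load shaft: external mesh, 1 reversal → CCW.
3 reversals in total — an odd number — so the load shaft turns opposite to the drive shaft.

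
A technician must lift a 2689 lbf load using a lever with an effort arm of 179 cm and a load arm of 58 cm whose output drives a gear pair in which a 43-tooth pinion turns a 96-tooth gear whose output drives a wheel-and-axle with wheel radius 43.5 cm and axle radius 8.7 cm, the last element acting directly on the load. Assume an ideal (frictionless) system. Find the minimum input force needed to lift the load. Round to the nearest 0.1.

Lever MA = effort arm / load arm = 179/58 = 3.0862.
Gear pair MA = 96/43 = 2.2326.
Wheel-and-axle MA = R/r = 43.5/8.7 = 5.
Combined ideal MA = 3.0862 × 2.2326 × 5 = 34.451.
Effort = load / MA = 2689 / 34.451 = 78.054 lbf.

78.1 lbf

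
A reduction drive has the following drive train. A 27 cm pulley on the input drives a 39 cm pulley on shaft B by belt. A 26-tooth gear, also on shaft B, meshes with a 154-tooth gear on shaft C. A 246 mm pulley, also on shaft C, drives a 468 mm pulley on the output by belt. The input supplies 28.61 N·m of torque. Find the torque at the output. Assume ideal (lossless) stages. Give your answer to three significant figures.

Belt: ratio = 39/27 = 1.4444; torque at shaft B = 28.61 × 1.4444 = 41.326 N·m.
Gear mesh: ratio = 154/26 = 5.9231; torque at shaft C = 41.326 × 5.9231 = 244.77 N·m.
Belt: ratio = 468/246 = 1.9024; torque at the output = 244.77 × 1.9024 = 465.67 N·m.

466 N·m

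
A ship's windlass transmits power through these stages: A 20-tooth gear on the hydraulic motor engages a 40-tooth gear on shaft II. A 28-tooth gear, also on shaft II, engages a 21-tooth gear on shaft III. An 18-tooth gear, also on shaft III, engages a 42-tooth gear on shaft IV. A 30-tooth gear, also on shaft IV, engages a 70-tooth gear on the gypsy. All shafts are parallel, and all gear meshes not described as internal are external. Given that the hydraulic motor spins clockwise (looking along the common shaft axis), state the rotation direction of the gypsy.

the hydraulic motor → shaft II: external mesh, 1 reversal → CCW.
shaft II → shaft III: external mesh, 1 reversal → CW.
shaft III → shaft IV: external mesh, 1 reversal → CCW.
shaft IV → the gypsy: external mesh, 1 reversal → CW.
4 reversals in total — an even number — so the gypsy turns the same way as the hydraulic motor.

clockwise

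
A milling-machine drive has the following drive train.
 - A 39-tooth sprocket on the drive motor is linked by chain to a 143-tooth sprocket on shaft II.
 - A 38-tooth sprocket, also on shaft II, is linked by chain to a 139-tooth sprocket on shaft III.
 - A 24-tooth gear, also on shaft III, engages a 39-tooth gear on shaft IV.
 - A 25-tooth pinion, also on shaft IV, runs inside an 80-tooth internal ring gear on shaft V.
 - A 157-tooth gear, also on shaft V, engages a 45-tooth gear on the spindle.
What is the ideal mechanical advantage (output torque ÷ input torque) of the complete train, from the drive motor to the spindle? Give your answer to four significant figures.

Each stage contributes driven/driver: chain 143/39 = 3.6667, chain 139/38 = 3.6579, gear mesh 39/24 = 1.625, internal gear 80/25 = 3.2, gear mesh 45/157 = 0.28662.
Overall: 3.6667 × 3.6579 × 1.625 × 3.2 × 0.28662 = 19.99.

19.99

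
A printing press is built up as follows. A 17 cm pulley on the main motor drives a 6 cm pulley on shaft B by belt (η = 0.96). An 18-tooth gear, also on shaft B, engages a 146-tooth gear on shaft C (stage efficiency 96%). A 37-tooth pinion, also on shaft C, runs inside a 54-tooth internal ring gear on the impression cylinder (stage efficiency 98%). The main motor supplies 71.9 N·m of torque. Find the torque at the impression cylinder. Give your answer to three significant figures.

belt 6/17 = 0.35294 → τ = 71.9·0.35294·0.96 = 24.361 N·m
gear mesh 146/18 = 8.1111 → τ = 24.361·8.1111·0.96 = 189.69 N·m
internal gear 54/37 = 1.4595 → τ = 189.69·1.4595·0.98 = 271.31 N·m

271 N·m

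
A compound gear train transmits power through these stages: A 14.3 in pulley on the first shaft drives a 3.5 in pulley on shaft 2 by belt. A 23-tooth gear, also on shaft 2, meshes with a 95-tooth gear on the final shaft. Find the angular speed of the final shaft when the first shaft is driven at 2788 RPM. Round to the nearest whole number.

2758 RPM

the first shaft → shaft 2 (belt, 3.5/14.3): 2788 ÷ 0.24476 = 11391 RPM
shaft 2 → the final shaft (gear mesh, 95/23): 11391 ÷ 4.1304 = 2757.8 RPM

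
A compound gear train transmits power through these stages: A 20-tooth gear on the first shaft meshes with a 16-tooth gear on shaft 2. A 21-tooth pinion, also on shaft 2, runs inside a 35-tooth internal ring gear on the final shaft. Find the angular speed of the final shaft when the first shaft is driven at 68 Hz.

the first shaft → shaft 2 (gear mesh, 16/20): 68 ÷ 0.8 = 85 Hz
shaft 2 → the final shaft (internal gear, 35/21): 85 ÷ 1.6667 = 51 Hz

51 Hz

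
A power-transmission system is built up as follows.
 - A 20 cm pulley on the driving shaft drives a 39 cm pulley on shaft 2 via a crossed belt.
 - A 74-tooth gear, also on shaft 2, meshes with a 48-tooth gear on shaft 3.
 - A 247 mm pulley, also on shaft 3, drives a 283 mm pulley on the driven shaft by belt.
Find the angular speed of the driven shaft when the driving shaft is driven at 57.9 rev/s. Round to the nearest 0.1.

40.0 rev/s

Belt: ratio = 39/20 = 1.95, so shaft 2 turns at 57.9 / 1.95 = 29.692 rev/s.
Gear mesh: ratio = 48/74 = 0.64865, so shaft 3 turns at 29.692 / 0.64865 = 45.776 rev/s.
Belt: ratio = 283/247 = 1.1457, so the driven shaft turns at 45.776 / 1.1457 = 39.953 rev/s.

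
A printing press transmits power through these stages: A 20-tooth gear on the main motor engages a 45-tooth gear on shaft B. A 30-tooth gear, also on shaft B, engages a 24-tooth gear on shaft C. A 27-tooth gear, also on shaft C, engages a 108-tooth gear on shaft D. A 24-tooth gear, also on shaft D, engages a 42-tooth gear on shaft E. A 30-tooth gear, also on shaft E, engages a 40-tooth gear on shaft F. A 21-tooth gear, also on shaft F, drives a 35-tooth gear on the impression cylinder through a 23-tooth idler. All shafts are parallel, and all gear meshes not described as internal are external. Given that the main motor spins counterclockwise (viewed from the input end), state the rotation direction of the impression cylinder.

clockwise

the main motor → shaft B: external mesh, 1 reversal → CW.
shaft B → shaft C: external mesh, 1 reversal → CCW.
shaft C → shaft D: external mesh, 1 reversal → CW.
shaft D → shaft E: external mesh, 1 reversal → CCW.
shaft E → shaft F: external mesh, 1 reversal → CW.
shaft F → the impression cylinder: driver → idler → driven is 2 external meshes, 2 reversals → CW.
7 reversals in total — an odd number — so the impression cylinder turns opposite to the main motor.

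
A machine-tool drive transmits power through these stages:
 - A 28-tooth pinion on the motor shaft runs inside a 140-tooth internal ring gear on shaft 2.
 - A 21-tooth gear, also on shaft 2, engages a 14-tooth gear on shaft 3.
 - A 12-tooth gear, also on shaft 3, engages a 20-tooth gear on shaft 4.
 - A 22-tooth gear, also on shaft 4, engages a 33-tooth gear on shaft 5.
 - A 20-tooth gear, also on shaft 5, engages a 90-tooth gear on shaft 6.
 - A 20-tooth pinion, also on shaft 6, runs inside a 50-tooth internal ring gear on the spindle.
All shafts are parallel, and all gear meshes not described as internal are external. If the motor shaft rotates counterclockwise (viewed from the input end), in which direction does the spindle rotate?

counterclockwise

the motor shaft → shaft 2: internal mesh, same direction → CCW.
shaft 2 → shaft 3: external mesh, 1 reversal → CW.
shaft 3 → shaft 4: external mesh, 1 reversal → CCW.
shaft 4 → shaft 5: external mesh, 1 reversal → CW.
shaft 5 → shaft 6: external mesh, 1 reversal → CCW.
shaft 6 → the spindle: internal mesh, same direction → CCW.
4 reversals in total — an even number — so the spindle turns the same way as the motor shaft.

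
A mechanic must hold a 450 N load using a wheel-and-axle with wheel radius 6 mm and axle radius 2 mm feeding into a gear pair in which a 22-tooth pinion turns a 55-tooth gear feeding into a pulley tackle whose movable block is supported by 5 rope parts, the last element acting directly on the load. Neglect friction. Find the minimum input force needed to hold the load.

12 N

Wheel-and-axle MA = R/r = 6/2 = 3.
Gear pair MA = 55/22 = 2.5.
Block-and-tackle MA = number of supporting rope parts = 5.
Combined ideal MA = 3 × 2.5 × 5 = 37.5.
Effort = load / MA = 450 / 37.5 = 12 N.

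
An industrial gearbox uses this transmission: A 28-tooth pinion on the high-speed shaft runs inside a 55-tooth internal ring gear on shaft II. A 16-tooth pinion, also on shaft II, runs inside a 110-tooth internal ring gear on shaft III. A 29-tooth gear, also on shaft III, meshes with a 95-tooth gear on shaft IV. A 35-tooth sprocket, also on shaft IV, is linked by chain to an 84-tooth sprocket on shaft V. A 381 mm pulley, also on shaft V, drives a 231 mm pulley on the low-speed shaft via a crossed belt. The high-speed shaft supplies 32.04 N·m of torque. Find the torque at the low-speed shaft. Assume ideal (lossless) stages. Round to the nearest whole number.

After the internal gear (55/28): 32.04 × 1.9643 = 62.936 N·m
After the internal gear (110/16): 62.936 × 6.875 = 432.68 N·m
After the gear mesh (95/29): 432.68 × 3.2759 = 1417.4 N·m
After the chain (84/35): 1417.4 × 2.4 = 3401.8 N·m
After the belt (231/381): 3401.8 × 0.6063 = 2062.5 N·m

2062 N·m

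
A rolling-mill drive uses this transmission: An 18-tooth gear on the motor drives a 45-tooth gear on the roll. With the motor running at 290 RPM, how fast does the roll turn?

the motor → the roll (gear mesh, 45/18): 290 ÷ 2.5 = 116 RPM

116 RPM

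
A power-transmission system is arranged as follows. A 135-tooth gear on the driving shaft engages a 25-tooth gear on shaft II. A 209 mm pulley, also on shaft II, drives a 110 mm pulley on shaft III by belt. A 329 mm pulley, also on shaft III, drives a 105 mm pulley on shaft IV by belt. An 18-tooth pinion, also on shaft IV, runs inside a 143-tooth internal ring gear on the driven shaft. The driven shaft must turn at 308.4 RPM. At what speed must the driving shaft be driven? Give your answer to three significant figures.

Overall ratio R = 0.18519 × 0.52632 × 0.31915 × 7.9444 = 0.24712.
Required input speed = output speed × R = 308.4 × 0.24712 = 76.212 RPM.

76.2 RPM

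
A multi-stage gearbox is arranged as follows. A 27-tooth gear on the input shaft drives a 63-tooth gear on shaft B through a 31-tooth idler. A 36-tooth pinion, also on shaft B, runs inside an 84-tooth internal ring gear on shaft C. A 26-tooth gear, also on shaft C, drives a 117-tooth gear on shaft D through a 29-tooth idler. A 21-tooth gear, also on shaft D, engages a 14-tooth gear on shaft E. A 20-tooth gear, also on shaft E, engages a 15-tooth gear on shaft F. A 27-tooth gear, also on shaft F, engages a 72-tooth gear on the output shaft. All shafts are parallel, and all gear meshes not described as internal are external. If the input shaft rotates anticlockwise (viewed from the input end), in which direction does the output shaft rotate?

the input shaft → shaft B: driver → idler → driven is 2 external meshes, 2 reversals → CCW.
shaft B → shaft C: internal mesh, same direction → CCW.
shaft C → shaft D: driver → idler → driven is 2 external meshes, 2 reversals → CCW.
shaft D → shaft E: external mesh, 1 reversal → CW.
shaft E → shaft F: external mesh, 1 reversal → CCW.
shaft F → the output shaft: external mesh, 1 reversal → CW.
7 reversals in total — an odd number — so the output shaft turns opposite to the input shaft.

clockwise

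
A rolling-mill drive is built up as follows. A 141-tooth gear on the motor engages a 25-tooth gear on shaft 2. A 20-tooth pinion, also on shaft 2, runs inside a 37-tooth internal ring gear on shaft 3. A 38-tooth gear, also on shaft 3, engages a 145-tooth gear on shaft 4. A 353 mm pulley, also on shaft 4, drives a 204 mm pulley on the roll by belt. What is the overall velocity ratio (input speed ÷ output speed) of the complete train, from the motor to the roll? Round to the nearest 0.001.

Each stage contributes driven/driver: gear mesh 25/141 = 0.1773, internal gear 37/20 = 1.85, gear mesh 145/38 = 3.8158, belt 204/353 = 0.5779.
Overall: 0.1773 × 1.85 × 3.8158 × 0.5779 = 0.72332.

0.723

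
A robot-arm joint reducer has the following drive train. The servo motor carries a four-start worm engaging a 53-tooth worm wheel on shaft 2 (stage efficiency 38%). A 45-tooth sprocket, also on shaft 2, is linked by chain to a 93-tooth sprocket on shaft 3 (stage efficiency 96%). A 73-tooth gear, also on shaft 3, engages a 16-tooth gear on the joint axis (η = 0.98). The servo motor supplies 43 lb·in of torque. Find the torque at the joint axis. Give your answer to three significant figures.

92.3 lb·in

After the worm (53/4): 43 × 13.25 × 0.38 = 216.5 lb·in
After the chain (93/45): 216.5 × 2.0667 × 0.96 = 429.55 lb·in
After the gear mesh (16/73): 429.55 × 0.21918 × 0.98 = 92.264 lb·in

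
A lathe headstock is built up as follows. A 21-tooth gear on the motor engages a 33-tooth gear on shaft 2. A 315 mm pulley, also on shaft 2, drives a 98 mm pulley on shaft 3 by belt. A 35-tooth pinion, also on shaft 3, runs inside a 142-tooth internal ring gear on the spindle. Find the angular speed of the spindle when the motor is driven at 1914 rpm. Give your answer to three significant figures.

gear mesh 33/21 = 1.5714 → 1914/1.5714 = 1218 rpm
belt 98/315 = 0.31111 → 1218/0.31111 = 3915 rpm
internal gear 142/35 = 4.0571 → 3915/4.0571 = 964.96 rpm

965 rpm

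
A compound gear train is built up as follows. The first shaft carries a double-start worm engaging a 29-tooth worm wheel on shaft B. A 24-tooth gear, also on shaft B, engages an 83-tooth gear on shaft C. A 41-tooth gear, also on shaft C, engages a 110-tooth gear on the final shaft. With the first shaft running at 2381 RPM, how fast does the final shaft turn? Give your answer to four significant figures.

17.70 RPM

Worm: ratio = 29/2 = 14.5, so shaft B turns at 2381 / 14.5 = 164.21 RPM.
Gear mesh: ratio = 83/24 = 3.4583, so shaft C turns at 164.21 / 3.4583 = 47.482 RPM.
Gear mesh: ratio = 110/41 = 2.6829, so the final shaft turns at 47.482 / 2.6829 = 17.698 RPM.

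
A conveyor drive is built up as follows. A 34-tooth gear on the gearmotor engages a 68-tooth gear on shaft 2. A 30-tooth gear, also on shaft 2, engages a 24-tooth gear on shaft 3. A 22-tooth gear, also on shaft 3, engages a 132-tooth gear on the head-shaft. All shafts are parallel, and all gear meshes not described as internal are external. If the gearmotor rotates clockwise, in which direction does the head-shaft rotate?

the gearmotor → shaft 2: external mesh, 1 reversal → CCW.
shaft 2 → shaft 3: external mesh, 1 reversal → CW.
shaft 3 → the head-shaft: external mesh, 1 reversal → CCW.
3 reversals in total — an odd number — so the head-shaft turns opposite to the gearmotor.

anticlockwise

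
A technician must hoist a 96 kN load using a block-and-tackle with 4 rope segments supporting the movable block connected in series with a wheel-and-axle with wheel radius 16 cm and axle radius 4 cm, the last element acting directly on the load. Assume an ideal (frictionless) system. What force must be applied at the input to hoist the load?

6 kN

Block-and-tackle MA = number of supporting rope parts = 4.
Wheel-and-axle MA = R/r = 16/4 = 4.
Combined ideal MA = 4 × 4 = 16.
Effort = load / MA = 96 / 16 = 6 kN.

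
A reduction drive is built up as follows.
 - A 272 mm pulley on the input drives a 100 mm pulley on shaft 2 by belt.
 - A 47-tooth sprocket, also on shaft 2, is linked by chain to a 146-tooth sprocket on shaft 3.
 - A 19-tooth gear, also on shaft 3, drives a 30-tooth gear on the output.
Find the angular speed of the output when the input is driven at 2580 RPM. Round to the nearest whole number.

Belt: ratio = 100/272 = 0.36765, so shaft 2 turns at 2580 / 0.36765 = 7017.6 RPM.
Chain: ratio = 146/47 = 3.1064, so shaft 3 turns at 7017.6 / 3.1064 = 2259.1 RPM.
Gear mesh: ratio = 30/19 = 1.5789, so the output turns at 2259.1 / 1.5789 = 1430.8 RPM.

1431 RPM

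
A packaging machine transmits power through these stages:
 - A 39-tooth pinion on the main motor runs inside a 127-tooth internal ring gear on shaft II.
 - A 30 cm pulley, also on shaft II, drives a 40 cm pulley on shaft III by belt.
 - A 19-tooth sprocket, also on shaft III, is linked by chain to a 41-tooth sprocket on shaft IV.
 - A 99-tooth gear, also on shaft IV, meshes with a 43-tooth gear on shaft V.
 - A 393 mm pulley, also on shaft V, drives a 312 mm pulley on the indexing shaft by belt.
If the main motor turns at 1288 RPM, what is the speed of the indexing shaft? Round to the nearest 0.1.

the main motor → shaft II (internal gear, 127/39): 1288 ÷ 3.2564 = 395.53 RPM
shaft II → shaft III (belt, 40/30): 395.53 ÷ 1.3333 = 296.65 RPM
shaft III → shaft IV (chain, 41/19): 296.65 ÷ 2.1579 = 137.47 RPM
shaft IV → shaft V (gear mesh, 43/99): 137.47 ÷ 0.43434 = 316.5 RPM
shaft V → the indexing shaft (belt, 312/393): 316.5 ÷ 0.79389 = 398.67 RPM

398.7 RPM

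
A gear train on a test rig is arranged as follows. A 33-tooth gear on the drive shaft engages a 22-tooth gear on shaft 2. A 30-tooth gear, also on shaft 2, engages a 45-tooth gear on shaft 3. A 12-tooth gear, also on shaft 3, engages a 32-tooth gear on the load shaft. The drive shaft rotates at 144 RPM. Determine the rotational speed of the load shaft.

gear mesh 22/33 = 0.66667 → 144/0.66667 = 216 RPM
gear mesh 45/30 = 1.5 → 216/1.5 = 144 RPM
gear mesh 32/12 = 2.6667 → 144/2.6667 = 54 RPM

54 RPM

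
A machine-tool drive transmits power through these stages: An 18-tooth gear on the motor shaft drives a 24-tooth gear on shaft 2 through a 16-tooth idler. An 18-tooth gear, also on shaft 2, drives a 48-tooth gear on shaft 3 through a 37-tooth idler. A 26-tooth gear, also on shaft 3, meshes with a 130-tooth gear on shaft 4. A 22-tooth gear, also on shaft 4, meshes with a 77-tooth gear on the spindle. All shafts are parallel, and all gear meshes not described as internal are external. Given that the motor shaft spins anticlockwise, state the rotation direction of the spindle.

anticlockwise

the motor shaft → shaft 2: driver → idler → driven is 2 external meshes, 2 reversals → CCW.
shaft 2 → shaft 3: driver → idler → driven is 2 external meshes, 2 reversals → CCW.
shaft 3 → shaft 4: external mesh, 1 reversal → CW.
shaft 4 → the spindle: external mesh, 1 reversal → CCW.
6 reversals in total — an even number — so the spindle turns the same way as the motor shaft.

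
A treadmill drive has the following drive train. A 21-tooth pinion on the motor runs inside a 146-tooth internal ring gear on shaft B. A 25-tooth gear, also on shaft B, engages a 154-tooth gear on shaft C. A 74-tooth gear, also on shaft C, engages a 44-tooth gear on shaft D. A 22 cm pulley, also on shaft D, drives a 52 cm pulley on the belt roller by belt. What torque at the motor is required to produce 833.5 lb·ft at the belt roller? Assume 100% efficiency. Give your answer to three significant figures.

Overall ratio R = 6.9524 × 6.16 × 0.59459 × 2.3636 = 60.189.
Input torque = output torque / R = 833.5 / 60.189 = 13.848 lb·ft.

13.8 lb·ft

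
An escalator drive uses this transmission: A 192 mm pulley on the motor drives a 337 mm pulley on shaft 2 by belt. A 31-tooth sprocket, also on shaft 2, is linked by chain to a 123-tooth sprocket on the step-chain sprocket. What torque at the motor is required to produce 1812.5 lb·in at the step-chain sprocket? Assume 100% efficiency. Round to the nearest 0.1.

Overall ratio R = 1.7552 × 3.9677 = 6.9642.
Input torque = output torque / R = 1812.5 / 6.9642 = 260.26 lb·in.

260.3 lb·in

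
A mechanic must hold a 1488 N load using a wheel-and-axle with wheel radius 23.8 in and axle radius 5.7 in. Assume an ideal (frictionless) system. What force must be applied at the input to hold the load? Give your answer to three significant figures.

Wheel-and-axle MA = R/r = 23.8/5.7 = 4.1754.
Effort = load / MA = 1488 / 4.1754 = 356.37 N.

356 N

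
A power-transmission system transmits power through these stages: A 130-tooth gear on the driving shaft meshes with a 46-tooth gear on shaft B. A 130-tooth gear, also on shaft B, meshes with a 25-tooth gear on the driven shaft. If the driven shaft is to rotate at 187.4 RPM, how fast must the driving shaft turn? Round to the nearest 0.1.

Overall ratio R = 0.35385 × 0.19231 = 0.068047.
Required input speed = output speed × R = 187.4 × 0.068047 = 12.752 RPM.

12.8 RPM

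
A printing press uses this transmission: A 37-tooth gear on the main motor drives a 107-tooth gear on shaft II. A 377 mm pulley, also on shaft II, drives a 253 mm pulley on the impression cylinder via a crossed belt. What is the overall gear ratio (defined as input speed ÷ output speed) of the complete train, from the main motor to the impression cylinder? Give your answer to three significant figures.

1.94

Each stage contributes driven/driver: gear mesh 107/37 = 2.8919, belt 253/377 = 0.67109.
Overall: 2.8919 × 0.67109 = 1.9407.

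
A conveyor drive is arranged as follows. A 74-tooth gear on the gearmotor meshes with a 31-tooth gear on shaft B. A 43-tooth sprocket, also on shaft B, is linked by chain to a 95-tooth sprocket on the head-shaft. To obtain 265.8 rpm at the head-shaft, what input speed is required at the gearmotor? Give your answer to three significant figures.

Overall ratio R = 0.41892 × 2.2093 = 0.92552.
Required input speed = output speed × R = 265.8 × 0.92552 = 246 rpm.

246 rpm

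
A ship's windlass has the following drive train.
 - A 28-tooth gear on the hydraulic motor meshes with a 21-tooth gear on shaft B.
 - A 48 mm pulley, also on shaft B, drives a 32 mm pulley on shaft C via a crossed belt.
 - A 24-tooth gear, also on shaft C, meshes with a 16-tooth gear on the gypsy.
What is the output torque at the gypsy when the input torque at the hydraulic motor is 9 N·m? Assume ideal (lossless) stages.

gear mesh 21/28 = 0.75 → τ = 9·0.75 = 6.75 N·m
belt 32/48 = 0.66667 → τ = 6.75·0.66667 = 4.5 N·m
gear mesh 16/24 = 0.66667 → τ = 4.5·0.66667 = 3 N·m

3 N·m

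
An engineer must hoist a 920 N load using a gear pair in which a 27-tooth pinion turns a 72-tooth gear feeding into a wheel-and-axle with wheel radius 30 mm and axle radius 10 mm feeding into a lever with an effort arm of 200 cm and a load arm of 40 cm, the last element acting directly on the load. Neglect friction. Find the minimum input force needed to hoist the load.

23 N

Gear pair MA = 72/27 = 2.6667.
Wheel-and-axle MA = R/r = 30/10 = 3.
Lever MA = effort arm / load arm = 200/40 = 5.
Combined ideal MA = 2.6667 × 3 × 5 = 40.
Effort = load / MA = 920 / 40 = 23 N.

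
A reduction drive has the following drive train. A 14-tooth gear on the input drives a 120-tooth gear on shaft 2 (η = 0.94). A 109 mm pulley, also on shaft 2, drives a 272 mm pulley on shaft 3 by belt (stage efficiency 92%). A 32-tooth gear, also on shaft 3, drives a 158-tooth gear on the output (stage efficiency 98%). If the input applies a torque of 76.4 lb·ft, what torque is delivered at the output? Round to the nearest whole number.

6838 lb·ft

After the gear mesh (120/14): 76.4 × 8.5714 × 0.94 = 615.57 lb·ft
After the belt (272/109): 615.57 × 2.4954 × 0.92 = 1413.2 lb·ft
After the gear mesh (158/32): 1413.2 × 4.9375 × 0.98 = 6838.1 lb·ft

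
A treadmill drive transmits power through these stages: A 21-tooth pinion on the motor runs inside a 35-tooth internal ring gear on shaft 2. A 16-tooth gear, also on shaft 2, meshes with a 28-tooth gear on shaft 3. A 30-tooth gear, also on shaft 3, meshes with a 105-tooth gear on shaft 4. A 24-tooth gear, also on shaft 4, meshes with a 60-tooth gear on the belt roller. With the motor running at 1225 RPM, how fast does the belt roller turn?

the motor → shaft 2 (internal gear, 35/21): 1225 ÷ 1.6667 = 735 RPM
shaft 2 → shaft 3 (gear mesh, 28/16): 735 ÷ 1.75 = 420 RPM
shaft 3 → shaft 4 (gear mesh, 105/30): 420 ÷ 3.5 = 120 RPM
shaft 4 → the belt roller (gear mesh, 60/24): 120 ÷ 2.5 = 48 RPM

48 RPM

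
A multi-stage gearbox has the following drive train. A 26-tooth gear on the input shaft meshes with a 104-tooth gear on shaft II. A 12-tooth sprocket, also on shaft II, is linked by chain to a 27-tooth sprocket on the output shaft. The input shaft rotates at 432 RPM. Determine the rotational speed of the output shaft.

gear mesh 104/26 = 4 → 432/4 = 108 RPM
chain 27/12 = 2.25 → 108/2.25 = 48 RPM

48 RPM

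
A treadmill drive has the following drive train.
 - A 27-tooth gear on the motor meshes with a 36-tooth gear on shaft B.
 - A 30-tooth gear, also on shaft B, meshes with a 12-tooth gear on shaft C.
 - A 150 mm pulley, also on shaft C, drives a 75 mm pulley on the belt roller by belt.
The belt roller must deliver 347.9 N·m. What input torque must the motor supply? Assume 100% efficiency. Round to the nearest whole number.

1305 N·m

Overall ratio R = 1.3333 × 0.4 × 0.5 = 0.26667.
Input torque = output torque / R = 347.9 / 0.26667 = 1304.6 N·m.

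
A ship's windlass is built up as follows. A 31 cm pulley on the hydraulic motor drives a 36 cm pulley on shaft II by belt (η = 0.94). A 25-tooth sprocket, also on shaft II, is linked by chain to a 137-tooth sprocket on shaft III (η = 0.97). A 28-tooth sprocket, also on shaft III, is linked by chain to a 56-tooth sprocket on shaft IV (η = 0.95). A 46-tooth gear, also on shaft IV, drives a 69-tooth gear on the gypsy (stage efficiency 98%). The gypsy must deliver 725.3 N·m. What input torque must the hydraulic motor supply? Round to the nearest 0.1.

44.8 N·m

Overall ratio R = 1.1613 × 5.48 × 2 × 1.5 = 19.092; overall efficiency η = 0.94 × 0.97 × 0.95 × 0.98 = 0.8489.
Input torque = output torque / (R × η) = 725.3 / (19.092 × 0.8489) = 44.753 N·m.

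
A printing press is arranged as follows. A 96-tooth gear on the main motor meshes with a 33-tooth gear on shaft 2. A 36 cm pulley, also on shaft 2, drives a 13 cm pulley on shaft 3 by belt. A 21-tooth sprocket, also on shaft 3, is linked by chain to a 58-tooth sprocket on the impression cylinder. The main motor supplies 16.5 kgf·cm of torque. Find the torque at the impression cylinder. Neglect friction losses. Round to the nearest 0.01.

5.66 kgf·cm

After the gear mesh (33/96): 16.5 × 0.34375 = 5.6719 kgf·cm
After the belt (13/36): 5.6719 × 0.36111 = 2.0482 kgf·cm
After the chain (58/21): 2.0482 × 2.7619 = 5.6569 kgf·cm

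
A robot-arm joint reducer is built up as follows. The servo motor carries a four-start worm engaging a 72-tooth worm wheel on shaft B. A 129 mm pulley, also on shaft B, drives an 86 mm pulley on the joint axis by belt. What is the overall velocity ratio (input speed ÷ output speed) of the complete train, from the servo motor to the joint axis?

12

Each stage contributes driven/driver: worm 72/4 = 18, belt 86/129 = 0.66667.
Overall: 18 × 0.66667 = 12.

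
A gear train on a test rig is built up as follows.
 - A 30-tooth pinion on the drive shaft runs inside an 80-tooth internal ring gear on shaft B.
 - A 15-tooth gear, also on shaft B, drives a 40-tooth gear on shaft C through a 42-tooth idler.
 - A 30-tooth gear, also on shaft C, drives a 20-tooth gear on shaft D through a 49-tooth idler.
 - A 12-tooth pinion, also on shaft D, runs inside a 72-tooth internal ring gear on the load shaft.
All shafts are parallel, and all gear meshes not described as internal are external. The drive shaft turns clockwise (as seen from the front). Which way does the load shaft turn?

clockwise

the drive shaft → shaft B: internal mesh, same direction → CW.
shaft B → shaft C: driver → idler → driven is 2 external meshes, 2 reversals → CW.
shaft C → shaft D: driver → idler → driven is 2 external meshes, 2 reversals → CW.
shaft D → the load shaft: internal mesh, same direction → CW.
4 reversals in total — an even number — so the load shaft turns the same way as the drive shaft.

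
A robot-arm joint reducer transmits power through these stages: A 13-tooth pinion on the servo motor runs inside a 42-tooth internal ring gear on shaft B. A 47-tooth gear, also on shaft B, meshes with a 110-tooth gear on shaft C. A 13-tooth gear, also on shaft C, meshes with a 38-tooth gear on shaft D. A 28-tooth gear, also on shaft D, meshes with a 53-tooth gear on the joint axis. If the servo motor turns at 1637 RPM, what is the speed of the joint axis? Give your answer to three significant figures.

39.1 RPM

Internal gear: ratio = 42/13 = 3.2308, so shaft B turns at 1637 / 3.2308 = 506.69 RPM.
Gear mesh: ratio = 110/47 = 2.3404, so shaft C turns at 506.69 / 2.3404 = 216.5 RPM.
Gear mesh: ratio = 38/13 = 2.9231, so shaft D turns at 216.5 / 2.9231 = 74.064 RPM.
Gear mesh: ratio = 53/28 = 1.8929, so the joint axis turns at 74.064 / 1.8929 = 39.128 RPM.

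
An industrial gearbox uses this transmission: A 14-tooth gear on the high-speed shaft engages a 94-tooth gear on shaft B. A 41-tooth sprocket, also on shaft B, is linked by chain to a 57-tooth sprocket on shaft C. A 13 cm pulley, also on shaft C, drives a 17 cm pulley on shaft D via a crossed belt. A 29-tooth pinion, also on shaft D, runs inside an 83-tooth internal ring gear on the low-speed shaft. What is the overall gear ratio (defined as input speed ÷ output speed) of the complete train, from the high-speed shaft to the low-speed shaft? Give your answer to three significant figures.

34.9

Each stage contributes driven/driver: gear mesh 94/14 = 6.7143, chain 57/41 = 1.3902, belt 17/13 = 1.3077, internal gear 83/29 = 2.8621.
Overall: 6.7143 × 1.3902 × 1.3077 × 2.8621 = 34.936.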